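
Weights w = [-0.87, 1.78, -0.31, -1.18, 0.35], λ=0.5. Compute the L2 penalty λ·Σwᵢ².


‖w‖₂² = (-0.87)² + (1.78)² + (-0.31)² + (-1.18)² + (0.35)²
     = 0.7569 + 3.1684 + 0.0961 + 1.3924 + 0.1225
     = 5.5363
λ·‖w‖₂² = 0.5·5.5363 = 2.76815

2.76815


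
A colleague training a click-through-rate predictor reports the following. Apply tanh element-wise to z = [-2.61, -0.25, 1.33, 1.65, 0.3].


tanh(-2.61) = -0.9892
tanh(-0.25) = -0.2449
tanh(1.33) = 0.8692
tanh(1.65) = 0.9289
tanh(0.3) = 0.2913
result = [-0.9892, -0.2449, 0.8692, 0.9289, 0.2913]

[-0.9892, -0.2449, 0.8692, 0.9289, 0.2913]


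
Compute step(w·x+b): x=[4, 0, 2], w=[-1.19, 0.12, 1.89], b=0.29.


z = (4)·(-1.19) + (0)·(0.12) + (2)·(1.89) + 0.29
  = -0.69
step(z) = 0 (z<0)

0


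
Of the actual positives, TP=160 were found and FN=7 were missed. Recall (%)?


Recall = TP/(TP+FN)
= 160/(160+7)
= 160/167 = 95.81%

95.81%


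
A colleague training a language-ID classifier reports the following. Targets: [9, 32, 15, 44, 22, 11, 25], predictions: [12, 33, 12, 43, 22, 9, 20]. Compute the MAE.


Absolute errors: |9-12|=3, |32-33|=1, |15-12|=3, |44-43|=1, |22-22|=0, |11-9|=2, |25-20|=5
Sum = 15
MAE = 15/7 = 15/7

15/7


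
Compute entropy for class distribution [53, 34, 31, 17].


Probabilities: [53/135, 34/135, 31/135, 17/135] ≈ [0.3926, 0.2519, 0.2296, 0.1259]
H = -((53/135)·log₂(53/135) + (34/135)·log₂(34/135) + (31/135)·log₂(31/135) + (17/135)·log₂(17/135))
  = 1.8944 bits

1.8944 bits


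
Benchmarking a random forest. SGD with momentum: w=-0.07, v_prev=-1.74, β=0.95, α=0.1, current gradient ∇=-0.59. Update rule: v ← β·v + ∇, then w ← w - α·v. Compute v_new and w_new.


v_new = 0.95·-1.74 - 0.59 = -1.653 - 0.59 = -2.243
w_new = -0.07 - 0.1·-2.243 = -0.07 + 0.2243 = 0.1543

v_new=-2.243, w_new=0.1543


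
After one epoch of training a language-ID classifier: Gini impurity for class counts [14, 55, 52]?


Probabilities: [14/121, 55/121, 52/121] ≈ [0.1157, 0.4545, 0.4298]
Σpᵢ² = (196 + 3025 + 2704)/121² = 5925/14641
Gini = 1 - Σpᵢ² = 1 - 5925/14641 = 0.5953

0.5953


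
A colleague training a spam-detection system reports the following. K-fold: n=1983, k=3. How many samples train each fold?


Fold size = 1983/3 = 661
Training per fold = 1983 - 661 = 1322

1322


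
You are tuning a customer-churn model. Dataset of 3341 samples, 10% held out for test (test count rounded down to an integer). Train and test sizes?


Test = ⌊3341·10/100⌋ = 334
Train = 3341 - 334 = 3007

Train: 3007, Test: 334


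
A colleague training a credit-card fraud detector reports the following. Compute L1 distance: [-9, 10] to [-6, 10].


d = |-9+ 6| + |10-10|
  = 3 + 0
  = 3

3


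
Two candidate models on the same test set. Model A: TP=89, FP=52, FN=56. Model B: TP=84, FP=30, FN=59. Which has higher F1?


Model A: P=89/141=0.6312, R=89/145=0.6138, F1=2PR/(P+R)=2TP/(2TP+FP+FN)=178/286=0.6224
Model B: P=84/114=0.7368, R=84/143=0.5874, F1=2PR/(P+R)=2TP/(2TP+FP+FN)=168/257=0.6537
0.6224 < 0.6537 → Model B

Model B


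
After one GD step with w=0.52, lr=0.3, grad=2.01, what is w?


w_new = w - α·∇
= 0.52 - 0.3·2.01
= 0.52 - 0.603
= -0.083

-0.083


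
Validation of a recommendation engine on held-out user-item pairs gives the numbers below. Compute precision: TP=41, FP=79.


Precision = TP/(TP+FP)
= 41/(41+79)
= 41/120 = 34.17%

34.17%


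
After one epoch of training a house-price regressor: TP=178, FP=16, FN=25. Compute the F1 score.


Precision = 178/194 = 0.9175
Recall = 178/203 = 0.8768
F1 = 2·P·R/(P+R) = 2·TP/(2·TP+FP+FN) = 356/(356+16+25) = 356/397 = 0.8967

0.8967


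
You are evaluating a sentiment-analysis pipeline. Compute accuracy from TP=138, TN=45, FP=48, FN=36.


Accuracy = (TP+TN)/(TP+TN+FP+FN)
= (138+45)/(267)
= 183/267 = 68.54%

68.54%


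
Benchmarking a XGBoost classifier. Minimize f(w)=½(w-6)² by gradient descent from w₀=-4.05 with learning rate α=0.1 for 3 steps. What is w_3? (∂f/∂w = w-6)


step 1: grad = -4.05-6 = -10.05; w = -4.05 - 0.1·(-10.05) = -3.045
step 2: grad = -3.045-6 = -9.045; w = -3.045 - 0.1·(-9.045) = -2.1405
step 3: grad = -2.1405-6 = -8.1405; w = -2.1405 - 0.1·(-8.1405) = -1.32645

-1.32645


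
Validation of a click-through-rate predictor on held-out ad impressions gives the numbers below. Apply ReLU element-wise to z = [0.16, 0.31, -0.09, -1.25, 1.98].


ReLU(0.16) = max(0, 0.16) = 0.16
ReLU(0.31) = max(0, 0.31) = 0.31
ReLU(-0.09) = max(0, -0.09) = 0.0
ReLU(-1.25) = max(0, -1.25) = 0.0
ReLU(1.98) = max(0, 1.98) = 1.98
result = [0.16, 0.31, 0.0, 0.0, 1.98]

[0.16, 0.31, 0.0, 0.0, 1.98]


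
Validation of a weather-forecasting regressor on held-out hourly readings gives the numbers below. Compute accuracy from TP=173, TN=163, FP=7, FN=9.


Accuracy = (TP+TN)/(TP+TN+FP+FN)
= (173+163)/(352)
= 336/352 = 95.45%

95.45%


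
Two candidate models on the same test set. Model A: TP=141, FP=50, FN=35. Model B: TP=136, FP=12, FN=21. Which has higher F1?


Model A: P=141/191=0.7382, R=141/176=0.8011, F1=2PR/(P+R)=2TP/(2TP+FP+FN)=282/367=0.7684
Model B: P=136/148=0.9189, R=136/157=0.8662, F1=2PR/(P+R)=2TP/(2TP+FP+FN)=272/305=0.8918
0.7684 < 0.8918 → Model B

Model B


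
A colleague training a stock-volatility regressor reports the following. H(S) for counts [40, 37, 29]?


Probabilities: [40/106, 37/106, 29/106] ≈ [0.3774, 0.3491, 0.2736]
H = -((40/106)·log₂(40/106) + (37/106)·log₂(37/106) + (29/106)·log₂(29/106))
  = 1.5722 bits

1.5722 bits


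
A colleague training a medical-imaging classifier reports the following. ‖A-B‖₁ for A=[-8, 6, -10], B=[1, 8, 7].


d = |-8-1| + |6-8| + |-10-7|
  = 9 + 2 + 17
  = 28

28


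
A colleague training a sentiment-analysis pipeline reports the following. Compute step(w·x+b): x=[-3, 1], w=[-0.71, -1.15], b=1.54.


z = (-3)·(-0.71) + (1)·(-1.15) + 1.54
  = 2.52
step(z) = 1 (z≥0)

1


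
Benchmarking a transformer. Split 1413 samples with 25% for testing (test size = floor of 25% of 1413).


Test = ⌊1413·25/100⌋ = 353
Train = 1413 - 353 = 1060

Train: 1060, Test: 353


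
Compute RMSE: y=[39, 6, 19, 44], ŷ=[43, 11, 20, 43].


MSE = 43/4 = 10.75
RMSE = √(43/4) = 3.2787

3.2787


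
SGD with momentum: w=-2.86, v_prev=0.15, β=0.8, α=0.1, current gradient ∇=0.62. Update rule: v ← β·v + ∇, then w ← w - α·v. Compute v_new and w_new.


v_new = 0.8·0.15 + 0.62 = 0.12 + 0.62 = 0.74
w_new = -2.86 - 0.1·0.74 = -2.86 - 0.074 = -2.934

v_new=0.74, w_new=-2.934


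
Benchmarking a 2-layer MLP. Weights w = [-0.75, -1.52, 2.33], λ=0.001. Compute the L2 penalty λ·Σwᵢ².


‖w‖₂² = (-0.75)² + (-1.52)² + (2.33)²
     = 0.5625 + 2.3104 + 5.4289
     = 8.3018
λ·‖w‖₂² = 0.001·8.3018 = 0.008302

0.008302


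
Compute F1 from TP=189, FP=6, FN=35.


Precision = 189/195 = 0.9692
Recall = 189/224 = 0.8438
F1 = 2·P·R/(P+R) = 2·TP/(2·TP+FP+FN) = 378/(378+6+35) = 378/419 = 0.9021

0.9021


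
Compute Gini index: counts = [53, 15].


Probabilities: [53/68, 15/68] ≈ [0.7794, 0.2206]
Σpᵢ² = (2809 + 225)/68² = 3034/4624
Gini = 1 - Σpᵢ² = 1 - 3034/4624 = 0.3439

0.3439


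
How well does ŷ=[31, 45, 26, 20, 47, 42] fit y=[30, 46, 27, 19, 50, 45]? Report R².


ȳ = 36.1667
SS_res = Σ(y-ŷ)² = 22
SS_tot = Σ(y-ȳ)² = 782.83
R² = 1 - SS_res/SS_tot = 1 - 0.0281 = 0.9719

0.9719


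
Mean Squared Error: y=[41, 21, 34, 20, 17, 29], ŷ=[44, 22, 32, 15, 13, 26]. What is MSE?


Squared errors: (41-44)²=9, (21-22)²=1, (34-32)²=4, (20-15)²=25, (17-13)²=16, (29-26)²=9
Sum = 64
MSE = 64/6 = 32/3

32/3


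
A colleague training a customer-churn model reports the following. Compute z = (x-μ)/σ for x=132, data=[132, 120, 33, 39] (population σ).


μ = 81, σ = 45.2493
z = (132 - 81)/45.2493 = 1.1271

1.1271


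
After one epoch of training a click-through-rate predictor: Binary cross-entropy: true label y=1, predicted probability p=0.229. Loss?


BCE = -[y·ln(p) + (1-y)·ln(1-p)]
= -1·ln(0.229) - 0
= -ln(0.229) = 1.474

1.474


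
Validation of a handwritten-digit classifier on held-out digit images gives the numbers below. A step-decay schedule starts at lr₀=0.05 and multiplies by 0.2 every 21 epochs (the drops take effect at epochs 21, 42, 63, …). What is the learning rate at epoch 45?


n_drops = ⌊45/21⌋ = 2
lr = 0.05·0.2^2 = 0.05·0.04 = 0.002

0.002


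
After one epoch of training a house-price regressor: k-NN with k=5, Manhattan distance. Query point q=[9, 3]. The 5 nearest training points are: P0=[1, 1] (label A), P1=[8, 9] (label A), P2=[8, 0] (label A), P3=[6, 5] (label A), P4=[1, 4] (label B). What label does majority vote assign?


d(q,P0) = 10  (label A)
d(q,P1) = 7  (label A)
d(q,P2) = 4  (label A)
d(q,P3) = 5  (label A)
d(q,P4) = 9  (label B)
Votes: A=4, B=1
Majority → A

A


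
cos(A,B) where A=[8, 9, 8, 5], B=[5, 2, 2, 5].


A·B = 8·5 + 9·2 + 8·2 + 5·5 = 99
‖A‖ = √234 = 15.2971, ‖B‖ = √58 = 7.6158
cos = 99/(√234·√58) = 99/√13572 = 0.8498

0.8498


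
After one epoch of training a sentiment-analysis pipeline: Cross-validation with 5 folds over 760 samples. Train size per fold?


Fold size = 760/5 = 152
Training per fold = 760 - 152 = 608

608


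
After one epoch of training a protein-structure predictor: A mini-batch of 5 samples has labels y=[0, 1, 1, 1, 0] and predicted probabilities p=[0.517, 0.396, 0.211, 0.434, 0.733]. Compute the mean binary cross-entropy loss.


L[0] = -ln(1-0.517) = -ln(0.483) = 0.7277
L[1] = -ln(0.396) = 0.9263
L[2] = -ln(0.211) = 1.5559
L[3] = -ln(0.434) = 0.8347
L[4] = -ln(1-0.733) = -ln(0.267) = 1.3205
mean = (0.7277 + 0.9263 + 1.5559 + 0.8347 + 1.3205)/5 = 1.073

1.073


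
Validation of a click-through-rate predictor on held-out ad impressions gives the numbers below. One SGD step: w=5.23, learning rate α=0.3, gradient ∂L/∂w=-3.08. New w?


w_new = w - α·∇
= 5.23 - 0.3·-3.08
= 5.23 + 0.924
= 6.154

6.154


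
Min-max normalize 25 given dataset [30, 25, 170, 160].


min=25, max=170
(25-25)/(170-25) = 0/145 = 0.0

0.0


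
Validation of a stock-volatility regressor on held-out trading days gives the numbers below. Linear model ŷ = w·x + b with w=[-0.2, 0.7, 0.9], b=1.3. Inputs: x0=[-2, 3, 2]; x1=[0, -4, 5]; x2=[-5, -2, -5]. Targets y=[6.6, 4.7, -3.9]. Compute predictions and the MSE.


ŷ0 = (-0.2)·(-2) + (0.7)·(3) + (0.9)·(2) + 1.3 = 5.6
ŷ1 = (-0.2)·(0) + (0.7)·(-4) + (0.9)·(5) + 1.3 = 3.0
ŷ2 = (-0.2)·(-5) + (0.7)·(-2) + (0.9)·(-5) + 1.3 = -3.6
errors² = [1.0, 2.89, 0.09]
MSE = 3.9800/3 = 1.3267

1.3267


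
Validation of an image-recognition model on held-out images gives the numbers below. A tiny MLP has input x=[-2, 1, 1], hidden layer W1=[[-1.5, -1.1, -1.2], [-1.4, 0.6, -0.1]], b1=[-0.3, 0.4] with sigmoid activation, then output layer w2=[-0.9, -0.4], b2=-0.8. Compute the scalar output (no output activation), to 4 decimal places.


z1[0] = (-1.5)·(-2) + (-1.1)·(1) + (-1.2)·(1) - 0.3 = 0.4
z1[1] = (-1.4)·(-2) + (0.6)·(1) + (-0.1)·(1) + 0.4 = 3.7
h = sigmoid(z1) = [0.5987, 0.9759]
output = (-0.9)·(0.5987) + (-0.4)·(0.9759) - 0.8 = -1.7292

-1.7292


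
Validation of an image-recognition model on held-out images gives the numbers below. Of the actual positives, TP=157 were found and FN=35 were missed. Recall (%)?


Recall = TP/(TP+FN)
= 157/(157+35)
= 157/192 = 81.77%

81.77%


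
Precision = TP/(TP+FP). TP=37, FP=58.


Precision = TP/(TP+FP)
= 37/(37+58)
= 37/95 = 38.95%

38.95%


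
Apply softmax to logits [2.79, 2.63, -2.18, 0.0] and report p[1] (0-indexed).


Exponentials: e^2.79=16.281, e^2.63=13.8738, e^-2.18=0.113, e^0.0=1
Sum = 31.2678
Softmax = [0.5207, 0.4437, 0.0036, 0.032]
p[1] = 13.8738/31.2678 = 0.4437

0.4437


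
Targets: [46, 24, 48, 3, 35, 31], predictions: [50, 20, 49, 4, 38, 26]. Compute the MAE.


Absolute errors: |46-50|=4, |24-20|=4, |48-49|=1, |3-4|=1, |35-38|=3, |31-26|=5
Sum = 18
MAE = 18/6 = 3

3


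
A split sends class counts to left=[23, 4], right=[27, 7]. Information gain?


Parent = [50, 11], H_parent = 0.6808
H_left = 0.6052 (n=27), H_right = 0.7335 (n=34)
H_children = (27/61)·0.6052 + (34/61)·0.7335 = 0.6767
IG = 0.6808 - 0.6767 = 0.0041

0.0041


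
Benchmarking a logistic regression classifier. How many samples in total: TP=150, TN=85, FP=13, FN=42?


Total = TP + TN + FP + FN
= 150 + 85 + 13 + 42
= 290
(Predicted positive: 163, predicted negative: 127)

290


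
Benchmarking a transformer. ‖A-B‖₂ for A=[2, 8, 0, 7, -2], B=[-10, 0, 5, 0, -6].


d = √((2+ 10)² + (8-0)² + (0-5)² + (7-0)² + (-2+ 6)²)
  = √(144 + 64 + 25 + 49 + 16)
  = √298 = 17.2627

17.2627


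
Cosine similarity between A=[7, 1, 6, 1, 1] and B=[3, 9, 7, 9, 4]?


A·B = 7·3 + 1·9 + 6·7 + 1·9 + 1·4 = 85
‖A‖ = √88 = 9.3808, ‖B‖ = √236 = 15.3623
cos = 85/(√88·√236) = 85/√20768 = 0.5898

0.5898


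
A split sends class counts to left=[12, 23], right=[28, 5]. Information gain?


Parent = [40, 28], H_parent = 0.9774
H_left = 0.9275 (n=35), H_right = 0.6136 (n=33)
H_children = (35/68)·0.9275 + (33/68)·0.6136 = 0.7752
IG = 0.9774 - 0.7752 = 0.2022

0.2022


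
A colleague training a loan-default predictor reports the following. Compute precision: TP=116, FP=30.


Precision = TP/(TP+FP)
= 116/(116+30)
= 116/146 = 79.45%

79.45%


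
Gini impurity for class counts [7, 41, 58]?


Probabilities: [7/106, 41/106, 58/106] ≈ [0.066, 0.3868, 0.5472]
Σpᵢ² = (49 + 1681 + 3364)/106² = 5094/11236
Gini = 1 - Σpᵢ² = 1 - 5094/11236 = 0.5466

0.5466


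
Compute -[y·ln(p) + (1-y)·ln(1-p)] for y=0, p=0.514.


BCE = -[y·ln(p) + (1-y)·ln(1-p)]
= -0 - 1·ln(1-0.514)
= -ln(0.486) = 0.7215

0.7215


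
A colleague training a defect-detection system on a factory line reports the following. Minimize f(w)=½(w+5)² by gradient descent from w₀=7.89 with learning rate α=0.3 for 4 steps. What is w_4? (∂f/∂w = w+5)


step 1: grad = 7.89+5 = 12.89; w = 7.89 - 0.3·(12.89) = 4.023
step 2: grad = 4.023+5 = 9.023; w = 4.023 - 0.3·(9.023) = 1.3161
step 3: grad = 1.3161+5 = 6.3161; w = 1.3161 - 0.3·(6.3161) = -0.57873
step 4: grad = -0.57873+5 = 4.42127; w = -0.57873 - 0.3·(4.42127) = -1.905111

-1.905111


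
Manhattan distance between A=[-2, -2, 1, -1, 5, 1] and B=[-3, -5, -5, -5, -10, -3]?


d = |-2+ 3| + |-2+ 5| + |1+ 5| + |-1+ 5| + |5+ 10| + |1+ 3|
  = 1 + 3 + 6 + 4 + 15 + 4
  = 33

33


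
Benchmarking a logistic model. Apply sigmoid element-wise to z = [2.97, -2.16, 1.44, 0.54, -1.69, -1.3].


σ(2.97) = 1/(1+e^-2.97) = 0.9512
σ(-2.16) = 1/(1+e^2.16) = 0.1034
σ(1.44) = 1/(1+e^-1.44) = 0.8085
σ(0.54) = 1/(1+e^-0.54) = 0.6318
σ(-1.69) = 1/(1+e^1.69) = 0.1558
σ(-1.3) = 1/(1+e^1.3) = 0.2142
result = [0.9512, 0.1034, 0.8085, 0.6318, 0.1558, 0.2142]

[0.9512, 0.1034, 0.8085, 0.6318, 0.1558, 0.2142]


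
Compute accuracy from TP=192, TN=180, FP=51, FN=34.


Accuracy = (TP+TN)/(TP+TN+FP+FN)
= (192+180)/(457)
= 372/457 = 81.4%

81.4%


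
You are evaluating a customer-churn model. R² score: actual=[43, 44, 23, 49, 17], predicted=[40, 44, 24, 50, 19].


ȳ = 35.2
SS_res = Σ(y-ŷ)² = 15
SS_tot = Σ(y-ȳ)² = 808.8
R² = 1 - SS_res/SS_tot = 1 - 0.0185 = 0.9815

0.9815


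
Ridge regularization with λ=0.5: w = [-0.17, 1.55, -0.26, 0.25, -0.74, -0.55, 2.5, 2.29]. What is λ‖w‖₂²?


‖w‖₂² = (-0.17)² + (1.55)² + (-0.26)² + (0.25)² + (-0.74)² + (-0.55)² + (2.5)² + (2.29)²
     = 0.0289 + 2.4025 + 0.0676 + 0.0625 + 0.5476 + 0.3025 + 6.25 + 5.2441
     = 14.9057
λ·‖w‖₂² = 0.5·14.9057 = 7.45285

7.45285


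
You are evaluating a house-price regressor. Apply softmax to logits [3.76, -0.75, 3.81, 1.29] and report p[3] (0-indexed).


Exponentials: e^3.76=42.9484, e^-0.75=0.4724, e^3.81=45.1504, e^1.29=3.6328
Sum = 92.204
Softmax = [0.4658, 0.0051, 0.4897, 0.0394]
p[3] = 3.6328/92.204 = 0.0394

0.0394


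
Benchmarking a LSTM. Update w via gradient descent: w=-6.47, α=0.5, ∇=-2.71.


w_new = w - α·∇
= -6.47 - 0.5·-2.71
= -6.47 + 1.355
= -5.115

-5.115


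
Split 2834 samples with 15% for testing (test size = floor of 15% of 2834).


Test = ⌊2834·15/100⌋ = 425
Train = 2834 - 425 = 2409

Train: 2409, Test: 425


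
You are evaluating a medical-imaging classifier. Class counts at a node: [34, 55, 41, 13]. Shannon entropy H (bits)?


Probabilities: [34/143, 55/143, 41/143, 13/143] ≈ [0.2378, 0.3846, 0.2867, 0.0909]
H = -((34/143)·log₂(34/143) + (55/143)·log₂(55/143) + (41/143)·log₂(41/143) + (13/143)·log₂(13/143))
  = 1.8542 bits

1.8542 bits


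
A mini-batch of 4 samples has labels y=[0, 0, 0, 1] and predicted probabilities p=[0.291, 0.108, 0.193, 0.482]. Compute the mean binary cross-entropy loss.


L[0] = -ln(1-0.291) = -ln(0.709) = 0.3439
L[1] = -ln(1-0.108) = -ln(0.892) = 0.1143
L[2] = -ln(1-0.193) = -ln(0.807) = 0.2144
L[3] = -ln(0.482) = 0.7298
mean = (0.3439 + 0.1143 + 0.2144 + 0.7298)/4 = 0.3506

0.3506


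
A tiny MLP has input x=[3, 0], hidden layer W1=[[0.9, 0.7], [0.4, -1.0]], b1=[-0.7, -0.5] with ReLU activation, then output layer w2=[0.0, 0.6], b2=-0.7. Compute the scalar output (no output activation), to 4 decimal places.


z1[0] = (0.9)·(3) + (0.7)·(0) - 0.7 = 2.0
z1[1] = (0.4)·(3) + (-1.0)·(0) - 0.5 = 0.7
h = ReLU(z1) = [2.0, 0.7]
output = (0.0)·(2.0) + (0.6)·(0.7) - 0.7 = -0.28

-0.28


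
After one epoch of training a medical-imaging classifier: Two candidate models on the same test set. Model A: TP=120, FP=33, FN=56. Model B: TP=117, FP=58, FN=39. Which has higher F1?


Model A: P=120/153=0.7843, R=120/176=0.6818, F1=2PR/(P+R)=2TP/(2TP+FP+FN)=240/329=0.7295
Model B: P=117/175=0.6686, R=117/156=0.75, F1=2PR/(P+R)=2TP/(2TP+FP+FN)=234/331=0.7069
0.7295 > 0.7069 → Model A

Model A


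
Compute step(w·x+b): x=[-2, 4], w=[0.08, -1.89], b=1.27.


z = (-2)·(0.08) + (4)·(-1.89) + 1.27
  = -6.45
step(z) = 0 (z<0)

0


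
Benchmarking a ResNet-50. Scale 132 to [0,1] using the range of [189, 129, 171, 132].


min=129, max=189
(132-129)/(189-129) = 3/60 = 0.05

0.05


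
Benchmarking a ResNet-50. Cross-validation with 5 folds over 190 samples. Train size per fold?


Fold size = 190/5 = 38
Training per fold = 190 - 38 = 152

152


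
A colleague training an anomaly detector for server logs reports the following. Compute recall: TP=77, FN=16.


Recall = TP/(TP+FN)
= 77/(77+16)
= 77/93 = 82.8%

82.8%


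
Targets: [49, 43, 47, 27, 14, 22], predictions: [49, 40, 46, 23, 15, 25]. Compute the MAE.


Absolute errors: |49-49|=0, |43-40|=3, |47-46|=1, |27-23|=4, |14-15|=1, |22-25|=3
Sum = 12
MAE = 12/6 = 2

2


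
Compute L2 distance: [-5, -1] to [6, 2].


d = √((-5-6)² + (-1-2)²)
  = √(121 + 9)
  = √130 = 11.4018

11.4018


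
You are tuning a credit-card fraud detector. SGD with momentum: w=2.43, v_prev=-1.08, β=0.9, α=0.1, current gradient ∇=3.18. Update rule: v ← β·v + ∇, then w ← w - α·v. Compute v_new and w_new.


v_new = 0.9·-1.08 + 3.18 = -0.972 + 3.18 = 2.208
w_new = 2.43 - 0.1·2.208 = 2.43 - 0.2208 = 2.2092

v_new=2.208, w_new=2.2092


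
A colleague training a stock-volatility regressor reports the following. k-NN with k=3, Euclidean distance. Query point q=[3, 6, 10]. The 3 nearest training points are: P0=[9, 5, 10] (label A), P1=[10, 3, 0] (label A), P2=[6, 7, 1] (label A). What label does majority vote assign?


d(q,P0) = 6.0828  (label A)
d(q,P1) = 12.5698  (label A)
d(q,P2) = 9.5394  (label A)
Votes: A=3, B=0
Majority → A

A


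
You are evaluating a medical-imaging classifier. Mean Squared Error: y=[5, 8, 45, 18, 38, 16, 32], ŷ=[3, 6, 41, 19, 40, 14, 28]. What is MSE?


Squared errors: (5-3)²=4, (8-6)²=4, (45-41)²=16, (18-19)²=1, (38-40)²=4, (16-14)²=4, (32-28)²=16
Sum = 49
MSE = 49/7 = 7

7


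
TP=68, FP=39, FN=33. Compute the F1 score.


Precision = 68/107 = 0.6355
Recall = 68/101 = 0.6733
F1 = 2·P·R/(P+R) = 2·TP/(2·TP+FP+FN) = 136/(136+39+33) = 136/208 = 0.6538

0.6538


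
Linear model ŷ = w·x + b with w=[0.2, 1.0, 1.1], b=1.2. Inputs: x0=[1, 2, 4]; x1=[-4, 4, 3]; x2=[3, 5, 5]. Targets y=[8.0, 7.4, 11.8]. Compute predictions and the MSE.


ŷ0 = (0.2)·(1) + (1.0)·(2) + (1.1)·(4) + 1.2 = 7.8
ŷ1 = (0.2)·(-4) + (1.0)·(4) + (1.1)·(3) + 1.2 = 7.7
ŷ2 = (0.2)·(3) + (1.0)·(5) + (1.1)·(5) + 1.2 = 12.3
errors² = [0.04, 0.09, 0.25]
MSE = 0.3800/3 = 0.1267

0.1267


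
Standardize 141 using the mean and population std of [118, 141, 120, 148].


μ = 131.75, σ = 13.0072
z = (141 - 131.75)/13.0072 = 0.7111

0.7111


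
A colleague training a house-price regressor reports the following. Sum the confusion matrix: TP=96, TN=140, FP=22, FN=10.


Total = TP + TN + FP + FN
= 96 + 140 + 22 + 10
= 268
(Predicted positive: 118, predicted negative: 150)

268


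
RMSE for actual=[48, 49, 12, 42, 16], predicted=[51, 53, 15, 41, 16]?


MSE = 35/5 = 7
RMSE = √(35/5) = 2.6458

2.6458


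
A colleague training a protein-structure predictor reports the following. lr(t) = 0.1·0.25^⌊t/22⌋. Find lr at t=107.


n_drops = ⌊107/22⌋ = 4
lr = 0.1·0.25^4 = 0.1·0.00390625 = 0.000390625

0.000390625


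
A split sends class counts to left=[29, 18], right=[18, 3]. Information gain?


Parent = [47, 21], H_parent = 0.8918
H_left = 0.9601 (n=47), H_right = 0.5917 (n=21)
H_children = (47/68)·0.9601 + (21/68)·0.5917 = 0.8463
IG = 0.8918 - 0.8463 = 0.0455

0.0455


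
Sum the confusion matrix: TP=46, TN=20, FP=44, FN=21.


Total = TP + TN + FP + FN
= 46 + 20 + 44 + 21
= 131
(Predicted positive: 90, predicted negative: 41)

131


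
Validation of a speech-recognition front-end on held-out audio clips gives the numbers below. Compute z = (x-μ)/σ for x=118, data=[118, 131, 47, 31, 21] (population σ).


μ = 69.6, σ = 45.7716
z = (118 - 69.6)/45.7716 = 1.0574

1.0574


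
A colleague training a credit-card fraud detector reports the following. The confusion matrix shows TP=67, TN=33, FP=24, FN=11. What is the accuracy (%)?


Accuracy = (TP+TN)/(TP+TN+FP+FN)
= (67+33)/(135)
= 100/135 = 74.07%

74.07%


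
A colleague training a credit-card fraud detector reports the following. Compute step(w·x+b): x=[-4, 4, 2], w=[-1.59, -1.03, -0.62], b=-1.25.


z = (-4)·(-1.59) + (4)·(-1.03) + (2)·(-0.62) - 1.25
  = -0.25
step(z) = 0 (z<0)

0


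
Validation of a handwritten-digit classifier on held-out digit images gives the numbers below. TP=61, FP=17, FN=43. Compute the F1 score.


Precision = 61/78 = 0.7821
Recall = 61/104 = 0.5865
F1 = 2·P·R/(P+R) = 2·TP/(2·TP+FP+FN) = 122/(122+17+43) = 122/182 = 0.6703

0.6703


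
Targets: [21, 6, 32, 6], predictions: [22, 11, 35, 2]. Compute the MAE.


Absolute errors: |21-22|=1, |6-11|=5, |32-35|=3, |6-2|=4
Sum = 13
MAE = 13/4 = 13/4

13/4


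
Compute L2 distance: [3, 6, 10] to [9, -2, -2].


d = √((3-9)² + (6+ 2)² + (10+ 2)²)
  = √(36 + 64 + 144)
  = √244 = 15.6205

15.6205


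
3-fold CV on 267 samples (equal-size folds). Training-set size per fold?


Fold size = 267/3 = 89
Training per fold = 267 - 89 = 178

178


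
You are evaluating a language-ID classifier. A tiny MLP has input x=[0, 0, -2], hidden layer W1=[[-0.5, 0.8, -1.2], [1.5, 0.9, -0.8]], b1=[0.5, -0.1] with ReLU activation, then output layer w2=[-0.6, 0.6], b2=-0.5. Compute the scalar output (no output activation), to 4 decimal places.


z1[0] = (-0.5)·(0) + (0.8)·(0) + (-1.2)·(-2) + 0.5 = 2.9
z1[1] = (1.5)·(0) + (0.9)·(0) + (-0.8)·(-2) - 0.1 = 1.5
h = ReLU(z1) = [2.9, 1.5]
output = (-0.6)·(2.9) + (0.6)·(1.5) - 0.5 = -1.34

-1.34


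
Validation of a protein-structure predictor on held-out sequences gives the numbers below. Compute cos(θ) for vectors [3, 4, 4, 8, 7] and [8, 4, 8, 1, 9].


A·B = 3·8 + 4·4 + 4·8 + 8·1 + 7·9 = 143
‖A‖ = √154 = 12.4097, ‖B‖ = √226 = 15.0333
cos = 143/(√154·√226) = 143/√34804 = 0.7665

0.7665


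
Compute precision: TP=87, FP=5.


Precision = TP/(TP+FP)
= 87/(87+5)
= 87/92 = 94.57%

94.57%


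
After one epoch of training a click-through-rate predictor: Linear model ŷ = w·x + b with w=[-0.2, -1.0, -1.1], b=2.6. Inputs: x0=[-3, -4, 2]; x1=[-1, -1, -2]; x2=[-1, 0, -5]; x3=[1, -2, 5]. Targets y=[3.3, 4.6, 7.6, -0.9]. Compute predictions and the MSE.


ŷ0 = (-0.2)·(-3) + (-1.0)·(-4) + (-1.1)·(2) + 2.6 = 5.0
ŷ1 = (-0.2)·(-1) + (-1.0)·(-1) + (-1.1)·(-2) + 2.6 = 6.0
ŷ2 = (-0.2)·(-1) + (-1.0)·(0) + (-1.1)·(-5) + 2.6 = 8.3
ŷ3 = (-0.2)·(1) + (-1.0)·(-2) + (-1.1)·(5) + 2.6 = -1.1
errors² = [2.89, 1.96, 0.49, 0.04]
MSE = 5.3800/4 = 1.345

1.345


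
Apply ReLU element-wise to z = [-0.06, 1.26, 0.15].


ReLU(-0.06) = max(0, -0.06) = 0.0
ReLU(1.26) = max(0, 1.26) = 1.26
ReLU(0.15) = max(0, 0.15) = 0.15
result = [0.0, 1.26, 0.15]

[0.0, 1.26, 0.15]


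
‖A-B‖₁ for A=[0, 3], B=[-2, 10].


d = |0+ 2| + |3-10|
  = 2 + 7
  = 9

9


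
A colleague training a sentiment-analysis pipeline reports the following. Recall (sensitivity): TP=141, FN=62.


Recall = TP/(TP+FN)
= 141/(141+62)
= 141/203 = 69.46%

69.46%


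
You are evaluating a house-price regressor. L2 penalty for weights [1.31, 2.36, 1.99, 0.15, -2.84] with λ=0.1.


‖w‖₂² = (1.31)² + (2.36)² + (1.99)² + (0.15)² + (-2.84)²
     = 1.7161 + 5.5696 + 3.9601 + 0.0225 + 8.0656
     = 19.3339
λ·‖w‖₂² = 0.1·19.3339 = 1.93339

1.93339


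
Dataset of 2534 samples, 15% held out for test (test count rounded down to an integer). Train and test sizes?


Test = ⌊2534·15/100⌋ = 380
Train = 2534 - 380 = 2154

Train: 2154, Test: 380


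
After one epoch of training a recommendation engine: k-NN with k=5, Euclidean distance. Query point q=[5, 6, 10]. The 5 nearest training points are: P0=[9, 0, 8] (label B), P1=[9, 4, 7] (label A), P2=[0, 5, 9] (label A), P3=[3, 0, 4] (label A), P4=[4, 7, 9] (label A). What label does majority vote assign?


d(q,P0) = 7.4833  (label B)
d(q,P1) = 5.3852  (label A)
d(q,P2) = 5.1962  (label A)
d(q,P3) = 8.7178  (label A)
d(q,P4) = 1.7321  (label A)
Votes: A=4, B=1
Majority → A

A


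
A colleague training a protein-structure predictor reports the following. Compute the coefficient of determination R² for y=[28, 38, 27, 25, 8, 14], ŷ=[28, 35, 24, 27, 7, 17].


ȳ = 23.3333
SS_res = Σ(y-ŷ)² = 32
SS_tot = Σ(y-ȳ)² = 575.33
R² = 1 - SS_res/SS_tot = 1 - 0.0556 = 0.9444

0.9444


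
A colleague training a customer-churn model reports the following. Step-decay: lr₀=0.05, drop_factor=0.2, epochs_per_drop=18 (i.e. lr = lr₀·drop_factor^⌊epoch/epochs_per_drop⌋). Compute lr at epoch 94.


n_drops = ⌊94/18⌋ = 5
lr = 0.05·0.2^5 = 0.05·0.00032 = 0.000016

0.000016


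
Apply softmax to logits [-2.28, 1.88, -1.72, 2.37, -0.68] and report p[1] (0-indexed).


Exponentials: e^-2.28=0.1023, e^1.88=6.5535, e^-1.72=0.1791, e^2.37=10.6974, e^-0.68=0.5066
Sum = 18.0389
Softmax = [0.0057, 0.3633, 0.0099, 0.593, 0.0281]
p[1] = 6.5535/18.0389 = 0.3633

0.3633


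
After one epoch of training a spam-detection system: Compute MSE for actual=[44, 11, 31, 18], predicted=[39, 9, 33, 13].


Squared errors: (44-39)²=25, (11-9)²=4, (31-33)²=4, (18-13)²=25
Sum = 58
MSE = 58/4 = 29/2

29/2


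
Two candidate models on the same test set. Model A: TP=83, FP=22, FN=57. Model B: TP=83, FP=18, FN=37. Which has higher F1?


Model A: P=83/105=0.7905, R=83/140=0.5929, F1=2PR/(P+R)=2TP/(2TP+FP+FN)=166/245=0.6776
Model B: P=83/101=0.8218, R=83/120=0.6917, F1=2PR/(P+R)=2TP/(2TP+FP+FN)=166/221=0.7511
0.6776 < 0.7511 → Model B

Model B


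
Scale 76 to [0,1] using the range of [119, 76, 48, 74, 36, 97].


min=36, max=119
(76-36)/(119-36) = 40/83 = 0.4819

0.4819


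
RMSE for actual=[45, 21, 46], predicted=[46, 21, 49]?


MSE = 10/3 = 3.3333
RMSE = √(10/3) = 1.8257

1.8257


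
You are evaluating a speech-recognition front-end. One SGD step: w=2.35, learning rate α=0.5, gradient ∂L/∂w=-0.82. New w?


w_new = w - α·∇
= 2.35 - 0.5·-0.82
= 2.35 + 0.41
= 2.76

2.76


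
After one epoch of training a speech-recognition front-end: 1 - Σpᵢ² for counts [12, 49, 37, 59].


Probabilities: [12/157, 49/157, 37/157, 59/157] ≈ [0.0764, 0.3121, 0.2357, 0.3758]
Σpᵢ² = (144 + 2401 + 1369 + 3481)/157² = 7395/24649
Gini = 1 - Σpᵢ² = 1 - 7395/24649 = 0.7

0.7


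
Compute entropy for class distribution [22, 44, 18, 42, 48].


Probabilities: [22/174, 44/174, 18/174, 42/174, 48/174] ≈ [0.1264, 0.2529, 0.1034, 0.2414, 0.2759]
H = -((22/174)·log₂(22/174) + (44/174)·log₂(44/174) + (18/174)·log₂(18/174) + (42/174)·log₂(42/174) + (48/174)·log₂(48/174))
  = 2.2249 bits

2.2249 bits


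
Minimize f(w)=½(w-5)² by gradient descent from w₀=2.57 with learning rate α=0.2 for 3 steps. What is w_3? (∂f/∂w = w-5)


step 1: grad = 2.57-5 = -2.43; w = 2.57 - 0.2·(-2.43) = 3.056
step 2: grad = 3.056-5 = -1.944; w = 3.056 - 0.2·(-1.944) = 3.4448
step 3: grad = 3.4448-5 = -1.5552; w = 3.4448 - 0.2·(-1.5552) = 3.75584

3.75584


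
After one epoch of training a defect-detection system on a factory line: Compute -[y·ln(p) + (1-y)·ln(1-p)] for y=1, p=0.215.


BCE = -[y·ln(p) + (1-y)·ln(1-p)]
= -1·ln(0.215) - 0
= -ln(0.215) = 1.5371

1.5371


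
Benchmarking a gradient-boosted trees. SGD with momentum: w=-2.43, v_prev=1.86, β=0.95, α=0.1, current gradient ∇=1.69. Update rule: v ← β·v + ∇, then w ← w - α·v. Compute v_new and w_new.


v_new = 0.95·1.86 + 1.69 = 1.767 + 1.69 = 3.457
w_new = -2.43 - 0.1·3.457 = -2.43 - 0.3457 = -2.7757

v_new=3.457, w_new=-2.7757


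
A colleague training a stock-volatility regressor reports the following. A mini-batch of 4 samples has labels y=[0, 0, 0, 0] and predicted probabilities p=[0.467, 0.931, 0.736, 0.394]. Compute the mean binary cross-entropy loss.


L[0] = -ln(1-0.467) = -ln(0.533) = 0.6292
L[1] = -ln(1-0.931) = -ln(0.069) = 2.6736
L[2] = -ln(1-0.736) = -ln(0.264) = 1.3318
L[3] = -ln(1-0.394) = -ln(0.606) = 0.5009
mean = (0.6292 + 2.6736 + 1.3318 + 0.5009)/4 = 1.2839

1.2839


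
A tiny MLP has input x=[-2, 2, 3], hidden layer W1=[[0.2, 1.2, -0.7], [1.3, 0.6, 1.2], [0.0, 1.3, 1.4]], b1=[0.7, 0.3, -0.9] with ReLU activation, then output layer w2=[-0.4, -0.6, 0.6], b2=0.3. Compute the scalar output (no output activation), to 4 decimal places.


z1[0] = (0.2)·(-2) + (1.2)·(2) + (-0.7)·(3) + 0.7 = 0.6
z1[1] = (1.3)·(-2) + (0.6)·(2) + (1.2)·(3) + 0.3 = 2.5
z1[2] = (0.0)·(-2) + (1.3)·(2) + (1.4)·(3) - 0.9 = 5.9
h = ReLU(z1) = [0.6, 2.5, 5.9]
output = (-0.4)·(0.6) + (-0.6)·(2.5) + (0.6)·(5.9) + 0.3 = 2.1

2.1


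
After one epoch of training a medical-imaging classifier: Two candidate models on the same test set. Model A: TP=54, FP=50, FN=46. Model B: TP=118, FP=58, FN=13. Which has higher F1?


Model A: P=54/104=0.5192, R=54/100=0.54, F1=2PR/(P+R)=2TP/(2TP+FP+FN)=108/204=0.5294
Model B: P=118/176=0.6705, R=118/131=0.9008, F1=2PR/(P+R)=2TP/(2TP+FP+FN)=236/307=0.7687
0.5294 < 0.7687 → Model B

Model B


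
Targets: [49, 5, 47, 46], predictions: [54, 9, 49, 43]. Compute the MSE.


Squared errors: (49-54)²=25, (5-9)²=16, (47-49)²=4, (46-43)²=9
Sum = 54
MSE = 54/4 = 27/2

27/2


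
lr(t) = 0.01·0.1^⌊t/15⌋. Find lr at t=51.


n_drops = ⌊51/15⌋ = 3
lr = 0.01·0.1^3 = 0.01·0.001 = 0.00001

0.00001


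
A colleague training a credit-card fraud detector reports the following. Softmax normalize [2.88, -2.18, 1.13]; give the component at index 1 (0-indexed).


Exponentials: e^2.88=17.8143, e^-2.18=0.113, e^1.13=3.0957
Sum = 21.023
Softmax = [0.8474, 0.0054, 0.1473]
p[1] = 0.113/21.023 = 0.0054

0.0054


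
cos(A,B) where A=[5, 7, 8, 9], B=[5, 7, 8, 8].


A·B = 5·5 + 7·7 + 8·8 + 9·8 = 210
‖A‖ = √219 = 14.7986, ‖B‖ = √202 = 14.2127
cos = 210/(√219·√202) = 210/√44238 = 0.9984

0.9984


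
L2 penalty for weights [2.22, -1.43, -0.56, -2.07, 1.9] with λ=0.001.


‖w‖₂² = (2.22)² + (-1.43)² + (-0.56)² + (-2.07)² + (1.9)²
     = 4.9284 + 2.0449 + 0.3136 + 4.2849 + 3.61
     = 15.1818
λ·‖w‖₂² = 0.001·15.1818 = 0.015182

0.015182


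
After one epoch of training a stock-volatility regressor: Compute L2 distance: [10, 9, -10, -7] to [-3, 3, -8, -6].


d = √((10+ 3)² + (9-3)² + (-10+ 8)² + (-7+ 6)²)
  = √(169 + 36 + 4 + 1)
  = √210 = 14.4914

14.4914


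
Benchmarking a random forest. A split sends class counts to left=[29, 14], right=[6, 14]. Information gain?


Parent = [35, 28], H_parent = 0.9911
H_left = 0.9103 (n=43), H_right = 0.8813 (n=20)
H_children = (43/63)·0.9103 + (20/63)·0.8813 = 0.9011
IG = 0.9911 - 0.9011 = 0.09

0.09


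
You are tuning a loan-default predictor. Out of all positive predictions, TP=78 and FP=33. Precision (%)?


Precision = TP/(TP+FP)
= 78/(78+33)
= 78/111 = 70.27%

70.27%


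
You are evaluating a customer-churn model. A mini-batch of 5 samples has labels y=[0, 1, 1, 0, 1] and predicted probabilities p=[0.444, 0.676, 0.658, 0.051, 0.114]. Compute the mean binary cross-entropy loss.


L[0] = -ln(1-0.444) = -ln(0.556) = 0.587
L[1] = -ln(0.676) = 0.3916
L[2] = -ln(0.658) = 0.4186
L[3] = -ln(1-0.051) = -ln(0.949) = 0.0523
L[4] = -ln(0.114) = 2.1716
mean = (0.587 + 0.3916 + 0.4186 + 0.0523 + 2.1716)/5 = 0.7242

0.7242


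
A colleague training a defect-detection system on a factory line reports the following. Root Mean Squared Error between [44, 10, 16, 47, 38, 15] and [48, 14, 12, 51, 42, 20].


MSE = 105/6 = 17.5
RMSE = √(105/6) = 4.1833

4.1833


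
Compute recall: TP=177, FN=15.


Recall = TP/(TP+FN)
= 177/(177+15)
= 177/192 = 92.19%

92.19%


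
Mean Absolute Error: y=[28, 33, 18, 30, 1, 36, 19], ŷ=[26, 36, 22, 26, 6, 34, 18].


Absolute errors: |28-26|=2, |33-36|=3, |18-22|=4, |30-26|=4, |1-6|=5, |36-34|=2, |19-18|=1
Sum = 21
MAE = 21/7 = 3

3


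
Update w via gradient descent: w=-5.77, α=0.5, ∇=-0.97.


w_new = w - α·∇
= -5.77 - 0.5·-0.97
= -5.77 + 0.485
= -5.285

-5.285


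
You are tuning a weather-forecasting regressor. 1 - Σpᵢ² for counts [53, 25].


Probabilities: [53/78, 25/78] ≈ [0.6795, 0.3205]
Σpᵢ² = (2809 + 625)/78² = 3434/6084
Gini = 1 - Σpᵢ² = 1 - 3434/6084 = 0.4356

0.4356


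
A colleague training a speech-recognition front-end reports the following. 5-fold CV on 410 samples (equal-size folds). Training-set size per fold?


Fold size = 410/5 = 82
Training per fold = 410 - 82 = 328

328


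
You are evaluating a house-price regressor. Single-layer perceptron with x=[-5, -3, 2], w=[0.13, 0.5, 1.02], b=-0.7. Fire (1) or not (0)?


z = (-5)·(0.13) + (-3)·(0.5) + (2)·(1.02) - 0.7
  = -0.81
step(z) = 0 (z<0)

0


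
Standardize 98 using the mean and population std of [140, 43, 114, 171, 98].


μ = 113.2, σ = 42.939
z = (98 - 113.2)/42.939 = -0.354

-0.354


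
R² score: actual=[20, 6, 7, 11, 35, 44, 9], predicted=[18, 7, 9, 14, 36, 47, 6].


ȳ = 18.8571
SS_res = Σ(y-ŷ)² = 37
SS_tot = Σ(y-ȳ)² = 1358.86
R² = 1 - SS_res/SS_tot = 1 - 0.0272 = 0.9728

0.9728


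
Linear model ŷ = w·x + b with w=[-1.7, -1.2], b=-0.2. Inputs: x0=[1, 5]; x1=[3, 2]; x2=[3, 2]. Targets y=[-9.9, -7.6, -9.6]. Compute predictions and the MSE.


ŷ0 = (-1.7)·(1) + (-1.2)·(5) - 0.2 = -7.9
ŷ1 = (-1.7)·(3) + (-1.2)·(2) - 0.2 = -7.7
ŷ2 = (-1.7)·(3) + (-1.2)·(2) - 0.2 = -7.7
errors² = [4.0, 0.01, 3.61]
MSE = 7.6200/3 = 2.54

2.54


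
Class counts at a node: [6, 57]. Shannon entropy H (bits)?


Probabilities: [6/63, 57/63] ≈ [0.0952, 0.9048]
H = -((6/63)·log₂(6/63) + (57/63)·log₂(57/63))
  = 0.4537 bits

0.4537 bits


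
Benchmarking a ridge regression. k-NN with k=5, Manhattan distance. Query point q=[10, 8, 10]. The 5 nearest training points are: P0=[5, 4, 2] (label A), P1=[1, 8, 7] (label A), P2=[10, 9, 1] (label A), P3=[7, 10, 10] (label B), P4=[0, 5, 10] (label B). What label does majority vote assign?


d(q,P0) = 17  (label A)
d(q,P1) = 12  (label A)
d(q,P2) = 10  (label A)
d(q,P3) = 5  (label B)
d(q,P4) = 13  (label B)
Votes: A=3, B=2
Majority → A

A


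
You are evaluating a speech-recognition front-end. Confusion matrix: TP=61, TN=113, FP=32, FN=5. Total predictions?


Total = TP + TN + FP + FN
= 61 + 113 + 32 + 5
= 211
(Predicted positive: 93, predicted negative: 118)

211


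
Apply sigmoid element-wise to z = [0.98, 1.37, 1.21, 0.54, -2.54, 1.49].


σ(0.98) = 1/(1+e^-0.98) = 0.7271
σ(1.37) = 1/(1+e^-1.37) = 0.7974
σ(1.21) = 1/(1+e^-1.21) = 0.7703
σ(0.54) = 1/(1+e^-0.54) = 0.6318
σ(-2.54) = 1/(1+e^2.54) = 0.0731
σ(1.49) = 1/(1+e^-1.49) = 0.8161
result = [0.7271, 0.7974, 0.7703, 0.6318, 0.0731, 0.8161]

[0.7271, 0.7974, 0.7703, 0.6318, 0.0731, 0.8161]


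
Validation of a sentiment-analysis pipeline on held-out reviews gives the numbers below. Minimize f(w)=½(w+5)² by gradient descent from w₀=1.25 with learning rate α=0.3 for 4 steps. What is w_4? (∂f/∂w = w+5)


step 1: grad = 1.25+5 = 6.25; w = 1.25 - 0.3·(6.25) = -0.625
step 2: grad = -0.625+5 = 4.375; w = -0.625 - 0.3·(4.375) = -1.9375
step 3: grad = -1.9375+5 = 3.0625; w = -1.9375 - 0.3·(3.0625) = -2.85625
step 4: grad = -2.85625+5 = 2.14375; w = -2.85625 - 0.3·(2.14375) = -3.499375

-3.499375


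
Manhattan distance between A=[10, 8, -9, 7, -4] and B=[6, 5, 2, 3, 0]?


d = |10-6| + |8-5| + |-9-2| + |7-3| + |-4-0|
  = 4 + 3 + 11 + 4 + 4
  = 26

26


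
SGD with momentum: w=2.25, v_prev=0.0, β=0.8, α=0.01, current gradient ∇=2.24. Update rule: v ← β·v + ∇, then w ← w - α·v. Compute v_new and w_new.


v_new = 0.8·0.0 + 2.24 = 0 + 2.24 = 2.24
w_new = 2.25 - 0.01·2.24 = 2.25 - 0.0224 = 2.2276

v_new=2.24, w_new=2.2276


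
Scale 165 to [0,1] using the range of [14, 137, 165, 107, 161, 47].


min=14, max=165
(165-14)/(165-14) = 151/151 = 1.0

1.0


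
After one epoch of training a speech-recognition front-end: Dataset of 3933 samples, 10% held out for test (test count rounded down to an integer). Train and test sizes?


Test = ⌊3933·10/100⌋ = 393
Train = 3933 - 393 = 3540

Train: 3540, Test: 393


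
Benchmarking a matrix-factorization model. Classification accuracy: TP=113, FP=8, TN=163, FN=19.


Accuracy = (TP+TN)/(TP+TN+FP+FN)
= (113+163)/(303)
= 276/303 = 91.09%

91.09%


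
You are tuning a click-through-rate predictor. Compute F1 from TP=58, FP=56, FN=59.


Precision = 58/114 = 0.5088
Recall = 58/117 = 0.4957
F1 = 2·P·R/(P+R) = 2·TP/(2·TP+FP+FN) = 116/(116+56+59) = 116/231 = 0.5022

0.5022


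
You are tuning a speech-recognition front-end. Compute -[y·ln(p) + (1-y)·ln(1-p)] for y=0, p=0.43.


BCE = -[y·ln(p) + (1-y)·ln(1-p)]
= -0 - 1·ln(1-0.43)
= -ln(0.57) = 0.5621

0.5621


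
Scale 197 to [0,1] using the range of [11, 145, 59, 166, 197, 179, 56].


min=11, max=197
(197-11)/(197-11) = 186/186 = 1.0

1.0


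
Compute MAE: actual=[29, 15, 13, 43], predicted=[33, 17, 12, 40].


Absolute errors: |29-33|=4, |15-17|=2, |13-12|=1, |43-40|=3
Sum = 10
MAE = 10/4 = 5/2

5/2


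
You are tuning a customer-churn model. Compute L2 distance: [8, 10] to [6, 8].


d = √((8-6)² + (10-8)²)
  = √(4 + 4)
  = √8 = 2.8284

2.8284


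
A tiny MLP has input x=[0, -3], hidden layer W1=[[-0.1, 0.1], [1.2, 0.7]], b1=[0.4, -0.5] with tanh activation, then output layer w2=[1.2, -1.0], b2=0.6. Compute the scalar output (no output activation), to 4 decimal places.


z1[0] = (-0.1)·(0) + (0.1)·(-3) + 0.4 = 0.1
z1[1] = (1.2)·(0) + (0.7)·(-3) - 0.5 = -2.6
h = tanh(z1) = [0.0997, -0.989]
output = (1.2)·(0.0997) + (-1.0)·(-0.989) + 0.6 = 1.7086

1.7086
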